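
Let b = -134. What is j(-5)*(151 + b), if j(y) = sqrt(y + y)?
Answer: 17*I*sqrt(10) ≈ 53.759*I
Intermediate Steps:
j(y) = sqrt(2)*sqrt(y) (j(y) = sqrt(2*y) = sqrt(2)*sqrt(y))
j(-5)*(151 + b) = (sqrt(2)*sqrt(-5))*(151 - 134) = (sqrt(2)*(I*sqrt(5)))*17 = (I*sqrt(10))*17 = 17*I*sqrt(10)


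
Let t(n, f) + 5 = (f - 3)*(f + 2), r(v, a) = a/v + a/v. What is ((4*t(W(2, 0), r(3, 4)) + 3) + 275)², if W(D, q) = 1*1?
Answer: 5134756/81 ≈ 63392.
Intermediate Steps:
r(v, a) = 2*a/v
W(D, q) = 1
t(n, f) = -5 + (-3 + f)*(2 + f) (t(n, f) = -5 + (f - 3)*(f + 2) = -5 + (-3 + f)*(2 + f))
((4*t(W(2, 0), r(3, 4)) + 3) + 275)² = ((4*(-11 + (2*4/3)² - 2*4/3) + 3) + 275)² = ((4*(-11 + (2*4*(⅓))² - 2*4/3) + 3) + 275)² = ((4*(-11 + (8/3)² - 1*8/3) + 3) + 275)² = ((4*(-11 + 64/9 - 8/3) + 3) + 275)² = ((4*(-59/9) + 3) + 275)² = ((-236/9 + 3) + 275)² = (-209/9 + 275)² = (2266/9)² = 5134756/81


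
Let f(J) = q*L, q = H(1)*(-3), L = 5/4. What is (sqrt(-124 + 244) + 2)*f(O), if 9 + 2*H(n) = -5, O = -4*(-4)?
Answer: 105/2 + 105*sqrt(30)/2 ≈ 340.05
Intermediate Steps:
L = 5/4 (L = 5*(1/4) = 5/4 ≈ 1.2500)
O = 16
H(n) = -7 (H(n) = -9/2 + (1/2)*(-5) = -9/2 - 5/2 = -7)
q = 21 (q = -7*(-3) = 21)
f(J) = 105/4 (f(J) = 21*(5/4) = 105/4)
(sqrt(-124 + 244) + 2)*f(O) = (sqrt(-124 + 244) + 2)*(105/4) = (sqrt(120) + 2)*(105/4) = (2*sqrt(30) + 2)*(105/4) = (2 + 2*sqrt(30))*(105/4) = 105/2 + 105*sqrt(30)/2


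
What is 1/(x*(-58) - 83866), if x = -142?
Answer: -1/75630 ≈ -1.3222e-5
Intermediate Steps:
1/(x*(-58) - 83866) = 1/(-142*(-58) - 83866) = 1/(8236 - 83866) = 1/(-75630) = -1/75630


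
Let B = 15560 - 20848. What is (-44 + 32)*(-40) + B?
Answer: -4808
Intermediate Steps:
B = -5288
(-44 + 32)*(-40) + B = (-44 + 32)*(-40) - 5288 = -12*(-40) - 5288 = 480 - 5288 = -4808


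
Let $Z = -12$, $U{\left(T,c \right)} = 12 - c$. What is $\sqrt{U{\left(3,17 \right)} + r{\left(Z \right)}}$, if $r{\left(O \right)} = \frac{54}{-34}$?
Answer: $\frac{4 i \sqrt{119}}{17} \approx 2.5668 i$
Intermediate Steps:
$r{\left(O \right)} = - \frac{27}{17}$ ($r{\left(O \right)} = 54 \left(- \frac{1}{34}\right) = - \frac{27}{17}$)
$\sqrt{U{\left(3,17 \right)} + r{\left(Z \right)}} = \sqrt{\left(12 - 17\right) - \frac{27}{17}} = \sqrt{-5 - \frac{27}{17}} = \sqrt{- \frac{112}{17}} = \frac{4 i \sqrt{119}}{17}$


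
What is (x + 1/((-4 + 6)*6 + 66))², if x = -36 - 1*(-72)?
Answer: 7890481/6084 ≈ 1296.9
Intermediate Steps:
x = 36 (x = -36 + 72 = 36)
(x + 1/((-4 + 6)*6 + 66))² = (36 + 1/((-4 + 6)*6 + 66))² = (36 + 1/(2*6 + 66))² = (36 + 1/(12 + 66))² = (36 + 1/78)² = (2809/78)² = 7890481/6084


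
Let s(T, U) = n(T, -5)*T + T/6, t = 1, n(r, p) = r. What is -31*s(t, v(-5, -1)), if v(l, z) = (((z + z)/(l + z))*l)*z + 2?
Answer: -217/6 ≈ -36.167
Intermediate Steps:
v(l, z) = 2 + 2*l*z**2/(l + z) (v(l, z) = (((2*z)/(l + z))*l)*z + 2 = ((2*z/(l + z))*l)*z + 2 = (2*l*z/(l + z))*z + 2 = 2*l*z**2/(l + z) + 2 = 2 + 2*l*z**2/(l + z))
s(T, U) = T**2 + T/6 (s(T, U) = T*T + T/6 = T**2 + T*(1/6) = T**2 + T/6)
-31*s(t, v(-5, -1)) = -31*(1/6 + 1) = -31*7/6 = -217/6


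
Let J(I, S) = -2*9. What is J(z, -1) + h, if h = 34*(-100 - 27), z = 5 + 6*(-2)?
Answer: -4336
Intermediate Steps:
z = -7 (z = 5 - 12 = -7)
J(I, S) = -18
h = -4318 (h = 34*(-127) = -4318)
J(z, -1) + h = -18 - 4318 = -4336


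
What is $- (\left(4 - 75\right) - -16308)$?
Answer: $-16237$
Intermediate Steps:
$- (\left(4 - 75\right) - -16308) = - (-71 + 16308) = \left(-1\right) 16237 = -16237$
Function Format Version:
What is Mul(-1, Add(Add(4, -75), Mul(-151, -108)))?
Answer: -16237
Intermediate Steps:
Mul(-1, Add(Add(4, -75), Mul(-151, -108))) = Mul(-1, Add(-71, 16308)) = Mul(-1, 16237) = -16237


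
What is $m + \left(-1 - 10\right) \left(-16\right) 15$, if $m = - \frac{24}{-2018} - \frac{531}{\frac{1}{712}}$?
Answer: $- \frac{378810876}{1009} \approx -3.7543 \cdot 10^{5}$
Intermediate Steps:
$m = - \frac{381474636}{1009}$ ($m = \left(-24\right) \left(- \frac{1}{2018}\right) - 531 \frac{1}{\frac{1}{712}} = \frac{12}{1009} - 378072 = - \frac{381474636}{1009} \approx -3.7807 \cdot 10^{5}$)
$m + \left(-1 - 10\right) \left(-16\right) 15 = - \frac{381474636}{1009} + \left(-1 - 10\right) \left(-16\right) 15 = - \frac{381474636}{1009} + \left(-11\right) \left(-16\right) 15 = - \frac{381474636}{1009} + 176 \cdot 15 = - \frac{381474636}{1009} + 2640 = - \frac{378810876}{1009}$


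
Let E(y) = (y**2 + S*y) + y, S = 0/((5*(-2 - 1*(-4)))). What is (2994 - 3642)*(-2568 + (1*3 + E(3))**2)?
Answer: 1518264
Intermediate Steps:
S = 0 (S = 0/((5*(-2 + 4))) = 0/((5*2)) = 0/10 = 0*(1/10) = 0)
E(y) = y + y**2 (E(y) = (y**2 + 0*y) + y = (y**2 + 0) + y = y**2 + y = y + y**2)
(2994 - 3642)*(-2568 + (1*3 + E(3))**2) = (2994 - 3642)*(-2568 + (1*3 + 3*(1 + 3))**2) = -648*(-2568 + (3 + 3*4)**2) = -648*(-2568 + (3 + 12)**2) = -648*(-2568 + 15**2) = -648*(-2568 + 225) = -648*(-2343) = 1518264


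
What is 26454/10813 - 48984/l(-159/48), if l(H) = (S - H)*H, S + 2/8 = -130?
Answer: -44248798010/387981253 ≈ -114.05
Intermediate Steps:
S = -521/4 (S = -1/4 - 130 = -521/4 ≈ -130.25)
l(H) = H*(-521/4 - H) (l(H) = (-521/4 - H)*H = H*(-521/4 - H))
26454/10813 - 48984/l(-159/48) = 26454/10813 - 48984*64/(53*(521 + 4*(-159/48))) = 26454*(1/10813) - 48984*64/(53*(521 + 4*(-159*1/48))) = 26454/10813 - 48984*64/(53*(521 + 4*(-53/16))) = 26454/10813 - 48984*64/(53*(521 - 53/4)) = 26454/10813 - 48984/((-1/4*(-53/16)*2031/4)) = 26454/10813 - 48984/107643/256 = 26454/10813 - 48984*256/107643 = 26454/10813 - 4179968/35881 = -44248798010/387981253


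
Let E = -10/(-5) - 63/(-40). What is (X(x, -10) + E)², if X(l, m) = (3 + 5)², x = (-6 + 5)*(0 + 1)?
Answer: 7306209/1600 ≈ 4566.4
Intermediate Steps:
E = 143/40 (E = -10*(-⅕) - 63*(-1/40) = 2 + 63/40 = 143/40 ≈ 3.5750)
x = -1 (x = -1*1 = -1)
X(l, m) = 64 (X(l, m) = 8² = 64)
(X(x, -10) + E)² = (64 + 143/40)² = (2703/40)² = 7306209/1600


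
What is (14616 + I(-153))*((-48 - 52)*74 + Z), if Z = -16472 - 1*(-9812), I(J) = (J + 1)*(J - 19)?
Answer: -573085600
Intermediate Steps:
I(J) = (1 + J)*(-19 + J)
Z = -6660 (Z = -16472 + 9812 = -6660)
(14616 + I(-153))*((-48 - 52)*74 + Z) = (14616 + (-19 + (-153)² - 18*(-153)))*((-48 - 52)*74 - 6660) = (14616 + (-19 + 23409 + 2754))*(-100*74 - 6660) = (14616 + 26144)*(-7400 - 6660) = 40760*(-14060) = -573085600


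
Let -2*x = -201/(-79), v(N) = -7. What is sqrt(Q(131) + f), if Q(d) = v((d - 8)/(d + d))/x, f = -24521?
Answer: I*sqrt(990450615)/201 ≈ 156.57*I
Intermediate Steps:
x = -201/158 (x = -(-201)/(2*(-79)) = -(-201)*(-1)/(2*79) = -1/2*201/79 = -201/158 ≈ -1.2722)
Q(d) = 1106/201 (Q(d) = -7/(-201/158) = -7*(-158/201) = 1106/201)
sqrt(Q(131) + f) = sqrt(1106/201 - 24521) = sqrt(-4927615/201) = I*sqrt(990450615)/201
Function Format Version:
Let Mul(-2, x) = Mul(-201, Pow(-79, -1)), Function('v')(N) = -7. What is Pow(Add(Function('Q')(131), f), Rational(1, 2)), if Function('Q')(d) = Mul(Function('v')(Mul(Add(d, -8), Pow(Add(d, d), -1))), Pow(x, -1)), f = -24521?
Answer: Mul(Rational(1, 201), I, Pow(990450615, Rational(1, 2))) ≈ Mul(156.57, I)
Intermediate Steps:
x = Rational(-201, 158) (x = Mul(Rational(-1, 2), Mul(-201, Pow(-79, -1))) = Mul(Rational(-1, 2), Mul(-201, Rational(-1, 79))) = Mul(Rational(-1, 2), Rational(201, 79)) = Rational(-201, 158) ≈ -1.2722)
Function('Q')(d) = Rational(1106, 201) (Function('Q')(d) = Mul(-7, Pow(Rational(-201, 158), -1)) = Mul(-7, Rational(-158, 201)) = Rational(1106, 201))
Pow(Add(Function('Q')(131), f), Rational(1, 2)) = Pow(Add(Rational(1106, 201), -24521), Rational(1, 2)) = Pow(Rational(-4927615, 201), Rational(1, 2)) = Mul(Rational(1, 201), I, Pow(990450615, Rational(1, 2)))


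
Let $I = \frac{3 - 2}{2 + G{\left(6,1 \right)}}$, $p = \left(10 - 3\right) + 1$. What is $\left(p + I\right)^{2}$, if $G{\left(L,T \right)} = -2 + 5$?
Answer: $\frac{1681}{25} \approx 67.24$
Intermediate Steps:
$G{\left(L,T \right)} = 3$
$p = 8$ ($p = 7 + 1 = 8$)
$I = \frac{1}{5}$ ($I = \frac{3 - 2}{2 + 3} = 1 \cdot \frac{1}{5} = \frac{1}{5} \approx 0.2$)
$\left(p + I\right)^{2} = \left(8 + \frac{1}{5}\right)^{2} = \left(\frac{41}{5}\right)^{2} = \frac{1681}{25}$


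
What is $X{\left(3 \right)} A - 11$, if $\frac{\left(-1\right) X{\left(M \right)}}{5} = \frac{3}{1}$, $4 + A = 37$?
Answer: $-506$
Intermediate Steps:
$A = 33$ ($A = -4 + 37 = 33$)
$X{\left(M \right)} = -15$ ($X{\left(M \right)} = - 5 \cdot \frac{3}{1} = - 5 \cdot 3 \cdot 1 = \left(-5\right) 3 = -15$)
$X{\left(3 \right)} A - 11 = \left(-15\right) 33 - 11 = -495 - 11 = -506$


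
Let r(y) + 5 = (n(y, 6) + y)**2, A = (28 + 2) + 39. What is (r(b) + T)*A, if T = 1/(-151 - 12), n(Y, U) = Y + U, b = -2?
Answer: -11316/163 ≈ -69.423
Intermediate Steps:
n(Y, U) = U + Y
A = 69 (A = 30 + 39 = 69)
T = -1/163 (T = 1/(-163) = -1/163 ≈ -0.0061350)
r(y) = -5 + (6 + 2*y)**2 (r(y) = -5 + ((6 + y) + y)**2 = -5 + (6 + 2*y)**2)
(r(b) + T)*A = ((-5 + 4*(3 - 2)**2) - 1/163)*69 = ((-5 + 4*1**2) - 1/163)*69 = ((-5 + 4*1) - 1/163)*69 = ((-5 + 4) - 1/163)*69 = (-1 - 1/163)*69 = -164/163*69 = -11316/163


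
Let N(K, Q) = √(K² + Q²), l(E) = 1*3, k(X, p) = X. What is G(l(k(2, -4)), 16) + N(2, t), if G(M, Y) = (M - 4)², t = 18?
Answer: 1 + 2*√82 ≈ 19.111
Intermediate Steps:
l(E) = 3
G(M, Y) = (-4 + M)²
G(l(k(2, -4)), 16) + N(2, t) = (-4 + 3)² + √(2² + 18²) = (-1)² + √(4 + 324) = 1 + √328 = 1 + 2*√82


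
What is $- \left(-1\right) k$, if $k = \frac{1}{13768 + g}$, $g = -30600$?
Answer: $- \frac{1}{16832} \approx -5.9411 \cdot 10^{-5}$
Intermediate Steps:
$k = - \frac{1}{16832}$ ($k = \frac{1}{13768 - 30600} = \frac{1}{-16832} = - \frac{1}{16832} \approx -5.9411 \cdot 10^{-5}$)
$- \left(-1\right) k = - \frac{\left(-1\right) \left(-1\right)}{16832} = \left(-1\right) \frac{1}{16832} = - \frac{1}{16832}$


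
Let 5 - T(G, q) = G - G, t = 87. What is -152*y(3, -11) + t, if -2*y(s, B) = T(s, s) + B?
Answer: -369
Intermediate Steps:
T(G, q) = 5 (T(G, q) = 5 - (G - G) = 5 - 1*0 = 5 + 0 = 5)
y(s, B) = -5/2 - B/2 (y(s, B) = -(5 + B)/2 = -5/2 - B/2)
-152*y(3, -11) + t = -152*(-5/2 - ½*(-11)) + 87 = -152*(-5/2 + 11/2) + 87 = -152*3 + 87 = -456 + 87 = -369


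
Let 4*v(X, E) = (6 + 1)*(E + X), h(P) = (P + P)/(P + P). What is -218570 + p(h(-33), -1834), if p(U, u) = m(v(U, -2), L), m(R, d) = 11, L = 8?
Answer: -218559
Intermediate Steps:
h(P) = 1 (h(P) = (2*P)/((2*P)) = (2*P)*(1/(2*P)) = 1)
v(X, E) = 7*E/4 + 7*X/4 (v(X, E) = ((6 + 1)*(E + X))/4 = (7*(E + X))/4 = (7*E + 7*X)/4 = 7*E/4 + 7*X/4)
p(U, u) = 11
-218570 + p(h(-33), -1834) = -218570 + 11 = -218559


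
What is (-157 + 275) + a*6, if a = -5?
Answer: 88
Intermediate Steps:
(-157 + 275) + a*6 = (-157 + 275) - 5*6 = 118 - 30 = 88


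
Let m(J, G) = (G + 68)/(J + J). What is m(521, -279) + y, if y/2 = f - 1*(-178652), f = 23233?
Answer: 420728129/1042 ≈ 4.0377e+5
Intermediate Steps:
m(J, G) = (68 + G)/(2*J) (m(J, G) = (68 + G)/((2*J)) = (68 + G)*(1/(2*J)) = (68 + G)/(2*J))
y = 403770 (y = 2*(23233 - 1*(-178652)) = 2*(23233 + 178652) = 2*201885 = 403770)
m(521, -279) + y = (½)*(68 - 279)/521 + 403770 = (½)*(1/521)*(-211) + 403770 = -211/1042 + 403770 = 420728129/1042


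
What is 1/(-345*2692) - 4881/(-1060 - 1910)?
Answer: 50368633/30648420 ≈ 1.6434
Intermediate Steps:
1/(-345*2692) - 4881/(-1060 - 1910) = -1/345*1/2692 - 4881/(-2970) = -1/928740 - 4881*(-1/2970) = -1/928740 + 1627/990 = 50368633/30648420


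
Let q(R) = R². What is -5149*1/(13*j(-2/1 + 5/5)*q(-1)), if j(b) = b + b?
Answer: 5149/26 ≈ 198.04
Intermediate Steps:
j(b) = 2*b
-5149*1/(13*j(-2/1 + 5/5)*q(-1)) = -5149*1/(26*(-2/1 + 5/5)) = -5149*1/(26*(-2*1 + 5*(⅕))) = -5149*1/(26*(-2 + 1)) = -5149/((1*(2*(-1)))*13) = -5149/((1*(-2))*13) = -5149/((-2*13)) = -5149/(-26) = -5149*(-1/26) = 5149/26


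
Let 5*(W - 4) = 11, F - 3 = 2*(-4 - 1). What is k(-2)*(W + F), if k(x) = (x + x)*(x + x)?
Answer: -64/5 ≈ -12.800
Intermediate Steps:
F = -7 (F = 3 + 2*(-4 - 1) = 3 + 2*(-5) = 3 - 10 = -7)
W = 31/5 (W = 4 + (1/5)*11 = 4 + 11/5 = 31/5 ≈ 6.2000)
k(x) = 4*x**2 (k(x) = (2*x)*(2*x) = 4*x**2)
k(-2)*(W + F) = (4*(-2)**2)*(31/5 - 7) = (4*4)*(-4/5) = 16*(-4/5) = -64/5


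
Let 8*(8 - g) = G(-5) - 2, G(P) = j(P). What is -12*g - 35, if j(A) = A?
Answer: -283/2 ≈ -141.50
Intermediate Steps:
G(P) = P
g = 71/8 (g = 8 - (-5 - 2)/8 = 8 - 1/8*(-7) = 8 + 7/8 = 71/8 ≈ 8.8750)
-12*g - 35 = -12*71/8 - 35 = -213/2 - 35 = -283/2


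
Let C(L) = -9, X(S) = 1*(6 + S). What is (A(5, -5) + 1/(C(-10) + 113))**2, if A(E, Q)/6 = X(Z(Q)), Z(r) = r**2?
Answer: 374229025/10816 ≈ 34600.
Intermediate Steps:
X(S) = 6 + S
A(E, Q) = 36 + 6*Q**2 (A(E, Q) = 6*(6 + Q**2) = 36 + 6*Q**2)
(A(5, -5) + 1/(C(-10) + 113))**2 = ((36 + 6*(-5)**2) + 1/(-9 + 113))**2 = ((36 + 6*25) + 1/104)**2 = ((36 + 150) + 1/104)**2 = (186 + 1/104)**2 = (19345/104)**2 = 374229025/10816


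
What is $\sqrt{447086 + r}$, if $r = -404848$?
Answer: $7 \sqrt{862} \approx 205.52$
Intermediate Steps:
$\sqrt{447086 + r} = \sqrt{447086 - 404848} = \sqrt{42238} = 7 \sqrt{862}$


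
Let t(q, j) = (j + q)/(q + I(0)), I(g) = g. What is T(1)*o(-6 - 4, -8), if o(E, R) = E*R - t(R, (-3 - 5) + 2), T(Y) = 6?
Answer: 939/2 ≈ 469.50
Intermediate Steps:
t(q, j) = (j + q)/q (t(q, j) = (j + q)/(q + 0) = (j + q)/q)
o(E, R) = E*R - (-6 + R)/R (o(E, R) = E*R - (((-3 - 5) + 2) + R)/R = E*R - ((-8 + 2) + R)/R = E*R - (-6 + R)/R)
T(1)*o(-6 - 4, -8) = 6*(-1 + 6/(-8) + (-6 - 4)*(-8)) = 6*(-1 + 6*(-1/8) - 10*(-8)) = 6*(-1 - 3/4 + 80) = 6*(313/4) = 939/2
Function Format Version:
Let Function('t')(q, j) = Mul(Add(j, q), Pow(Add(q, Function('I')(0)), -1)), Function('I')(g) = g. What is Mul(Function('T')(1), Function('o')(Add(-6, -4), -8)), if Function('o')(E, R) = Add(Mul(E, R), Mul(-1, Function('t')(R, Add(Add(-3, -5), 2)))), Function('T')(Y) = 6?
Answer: Rational(939, 2) ≈ 469.50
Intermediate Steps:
Function('t')(q, j) = Mul(Pow(q, -1), Add(j, q)) (Function('t')(q, j) = Mul(Add(j, q), Pow(Add(q, 0), -1)) = Mul(Add(j, q), Pow(q, -1)) = Mul(Pow(q, -1), Add(j, q)))
Function('o')(E, R) = Add(Mul(E, R), Mul(-1, Pow(R, -1), Add(-6, R))) (Function('o')(E, R) = Add(Mul(E, R), Mul(-1, Mul(Pow(R, -1), Add(Add(Add(-3, -5), 2), R)))) = Add(Mul(E, R), Mul(-1, Mul(Pow(R, -1), Add(Add(-8, 2), R)))) = Add(Mul(E, R), Mul(-1, Mul(Pow(R, -1), Add(-6, R)))) = Add(Mul(E, R), Mul(-1, Pow(R, -1), Add(-6, R))))
Mul(Function('T')(1), Function('o')(Add(-6, -4), -8)) = Mul(6, Add(-1, Mul(6, Pow(-8, -1)), Mul(Add(-6, -4), -8))) = Mul(6, Add(-1, Mul(6, Rational(-1, 8)), Mul(-10, -8))) = Mul(6, Add(-1, Rational(-3, 4), 80)) = Mul(6, Rational(313, 4)) = Rational(939, 2)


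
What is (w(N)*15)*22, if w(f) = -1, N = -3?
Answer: -330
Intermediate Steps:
(w(N)*15)*22 = -1*15*22 = -15*22 = -330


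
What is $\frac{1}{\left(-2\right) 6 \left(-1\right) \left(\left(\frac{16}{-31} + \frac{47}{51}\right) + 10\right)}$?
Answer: $\frac{527}{65804} \approx 0.0080086$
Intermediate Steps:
$\frac{1}{\left(-2\right) 6 \left(-1\right) \left(\left(\frac{16}{-31} + \frac{47}{51}\right) + 10\right)} = \frac{1}{\left(-12\right) \left(-1\right) \left(\left(16 \left(- \frac{1}{31}\right) + 47 \cdot \frac{1}{51}\right) + 10\right)} = \frac{1}{12 \left(\left(- \frac{16}{31} + \frac{47}{51}\right) + 10\right)} = \frac{1}{12 \left(\frac{641}{1581} + 10\right)} = \frac{1}{12 \cdot \frac{16451}{1581}} = \frac{1}{\frac{65804}{527}} = \frac{527}{65804}$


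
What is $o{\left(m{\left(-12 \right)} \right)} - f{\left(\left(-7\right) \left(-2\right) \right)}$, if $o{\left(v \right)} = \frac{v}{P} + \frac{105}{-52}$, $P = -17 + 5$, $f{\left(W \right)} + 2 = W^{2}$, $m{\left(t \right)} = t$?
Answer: $- \frac{10141}{52} \approx -195.02$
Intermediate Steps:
$f{\left(W \right)} = -2 + W^{2}$
$P = -12$
$o{\left(v \right)} = - \frac{105}{52} - \frac{v}{12}$ ($o{\left(v \right)} = \frac{v}{-12} + \frac{105}{-52} = v \left(- \frac{1}{12}\right) + 105 \left(- \frac{1}{52}\right) = - \frac{v}{12} - \frac{105}{52} = - \frac{105}{52} - \frac{v}{12}$)
$o{\left(m{\left(-12 \right)} \right)} - f{\left(\left(-7\right) \left(-2\right) \right)} = \left(- \frac{105}{52} - -1\right) - \left(-2 + \left(\left(-7\right) \left(-2\right)\right)^{2}\right) = \left(- \frac{105}{52} + 1\right) - \left(-2 + 14^{2}\right) = - \frac{53}{52} - \left(-2 + 196\right) = - \frac{53}{52} - 194 = - \frac{10141}{52}$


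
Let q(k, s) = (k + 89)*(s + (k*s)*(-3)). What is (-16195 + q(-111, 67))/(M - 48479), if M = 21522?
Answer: 508511/26957 ≈ 18.864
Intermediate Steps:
q(k, s) = (89 + k)*(s - 3*k*s)
(-16195 + q(-111, 67))/(M - 48479) = (-16195 + 67*(89 - 266*(-111) - 3*(-111)²))/(21522 - 48479) = (-16195 + 67*(89 + 29526 - 3*12321))/(-26957) = (-16195 + 67*(89 + 29526 - 36963))*(-1/26957) = (-16195 + 67*(-7348))*(-1/26957) = (-16195 - 492316)*(-1/26957) = -508511*(-1/26957) = 508511/26957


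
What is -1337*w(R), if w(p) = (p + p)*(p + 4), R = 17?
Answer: -954618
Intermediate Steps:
w(p) = 2*p*(4 + p) (w(p) = (2*p)*(4 + p) = 2*p*(4 + p))
-1337*w(R) = -1337*2*17*(4 + 17) = -1337*2*17*21 = -1337*714 = -1*954618 = -954618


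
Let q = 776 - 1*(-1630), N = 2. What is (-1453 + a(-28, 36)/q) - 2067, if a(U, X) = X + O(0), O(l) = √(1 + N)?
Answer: -1411514/401 + √3/2406 ≈ -3520.0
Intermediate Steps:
O(l) = √3 (O(l) = √(1 + 2) = √3)
a(U, X) = X + √3
q = 2406 (q = 776 + 1630 = 2406)
(-1453 + a(-28, 36)/q) - 2067 = (-1453 + (36 + √3)/2406) - 2067 = (-1453 + (36 + √3)*(1/2406)) - 2067 = (-1453 + (6/401 + √3/2406)) - 2067 = (-582647/401 + √3/2406) - 2067 = -1411514/401 + √3/2406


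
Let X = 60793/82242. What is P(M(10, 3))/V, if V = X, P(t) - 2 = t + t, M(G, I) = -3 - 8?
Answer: -1644840/60793 ≈ -27.056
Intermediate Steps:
X = 60793/82242 (X = 60793*(1/82242) = 60793/82242 ≈ 0.73920)
M(G, I) = -11
P(t) = 2 + 2*t (P(t) = 2 + (t + t) = 2 + 2*t)
V = 60793/82242 ≈ 0.73920
P(M(10, 3))/V = (2 + 2*(-11))/(60793/82242) = (2 - 22)*(82242/60793) = -20*82242/60793 = -1644840/60793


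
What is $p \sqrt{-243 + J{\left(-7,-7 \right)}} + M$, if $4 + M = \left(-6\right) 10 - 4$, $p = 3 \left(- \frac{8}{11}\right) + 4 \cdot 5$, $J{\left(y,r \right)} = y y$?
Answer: $-68 + \frac{196 i \sqrt{194}}{11} \approx -68.0 + 248.18 i$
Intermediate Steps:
$J{\left(y,r \right)} = y^{2}$
$p = \frac{196}{11}$ ($p = 3 \left(\left(-8\right) \frac{1}{11}\right) + 20 = 3 \left(- \frac{8}{11}\right) + 20 = - \frac{24}{11} + 20 = \frac{196}{11} \approx 17.818$)
$M = -68$ ($M = -4 - 64 = -68$)
$p \sqrt{-243 + J{\left(-7,-7 \right)}} + M = \frac{196 \sqrt{-243 + \left(-7\right)^{2}}}{11} - 68 = \frac{196 \sqrt{-243 + 49}}{11} - 68 = \frac{196 \sqrt{-194}}{11} - 68 = \frac{196 i \sqrt{194}}{11} - 68 = -68 + \frac{196 i \sqrt{194}}{11}$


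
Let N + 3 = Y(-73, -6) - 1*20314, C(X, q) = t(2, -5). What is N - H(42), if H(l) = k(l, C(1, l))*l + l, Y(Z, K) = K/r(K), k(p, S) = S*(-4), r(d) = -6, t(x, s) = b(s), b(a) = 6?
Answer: -19350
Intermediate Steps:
t(x, s) = 6
C(X, q) = 6
k(p, S) = -4*S
Y(Z, K) = -K/6 (Y(Z, K) = K/(-6) = K*(-⅙) = -K/6)
N = -20316 (N = -3 + (-⅙*(-6) - 1*20314) = -3 + (1 - 20314) = -3 - 20313 = -20316)
H(l) = -23*l (H(l) = (-4*6)*l + l = -24*l + l = -23*l)
N - H(42) = -20316 - (-23)*42 = -20316 - 1*(-966) = -20316 + 966 = -19350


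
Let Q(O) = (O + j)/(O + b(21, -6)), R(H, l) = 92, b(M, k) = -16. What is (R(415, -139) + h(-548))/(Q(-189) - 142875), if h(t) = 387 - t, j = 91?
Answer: -210535/29289277 ≈ -0.0071881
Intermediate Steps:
Q(O) = (91 + O)/(-16 + O) (Q(O) = (O + 91)/(O - 16) = (91 + O)/(-16 + O))
(R(415, -139) + h(-548))/(Q(-189) - 142875) = (92 + (387 - 1*(-548)))/((91 - 189)/(-16 - 189) - 142875) = (92 + (387 + 548))/(-98/(-205) - 142875) = (92 + 935)/(-1/205*(-98) - 142875) = 1027/(98/205 - 142875) = 1027/(-29289277/205) = 1027*(-205/29289277) = -210535/29289277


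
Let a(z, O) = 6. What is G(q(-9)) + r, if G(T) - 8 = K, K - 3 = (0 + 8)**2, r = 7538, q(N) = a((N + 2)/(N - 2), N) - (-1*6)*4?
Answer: 7613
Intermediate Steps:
q(N) = 30 (q(N) = 6 - (-1*6)*4 = 6 - (-6)*4 = 6 - 1*(-24) = 6 + 24 = 30)
K = 67 (K = 3 + (0 + 8)**2 = 3 + 8**2 = 3 + 64 = 67)
G(T) = 75 (G(T) = 8 + 67 = 75)
G(q(-9)) + r = 75 + 7538 = 7613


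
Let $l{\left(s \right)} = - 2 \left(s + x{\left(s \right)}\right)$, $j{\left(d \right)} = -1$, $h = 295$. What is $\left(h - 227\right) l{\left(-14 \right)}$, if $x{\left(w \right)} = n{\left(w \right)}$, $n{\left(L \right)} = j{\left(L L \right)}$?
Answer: $2040$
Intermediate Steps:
$n{\left(L \right)} = -1$
$x{\left(w \right)} = -1$
$l{\left(s \right)} = 2 - 2 s$ ($l{\left(s \right)} = - 2 \left(s - 1\right) = - 2 \left(-1 + s\right) = 2 - 2 s$)
$\left(h - 227\right) l{\left(-14 \right)} = \left(295 - 227\right) \left(2 - -28\right) = 68 \left(2 + 28\right) = 68 \cdot 30 = 2040$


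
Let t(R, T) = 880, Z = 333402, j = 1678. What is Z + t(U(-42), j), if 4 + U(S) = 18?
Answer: 334282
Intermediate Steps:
U(S) = 14 (U(S) = -4 + 18 = 14)
Z + t(U(-42), j) = 333402 + 880 = 334282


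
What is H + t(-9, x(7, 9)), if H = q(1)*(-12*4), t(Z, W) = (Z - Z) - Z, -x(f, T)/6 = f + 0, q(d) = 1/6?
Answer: 1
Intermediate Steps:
q(d) = ⅙
x(f, T) = -6*f (x(f, T) = -6*(f + 0) = -6*f)
t(Z, W) = -Z (t(Z, W) = 0 - Z = -Z)
H = -8 (H = (-12*4)/6 = (⅙)*(-48) = -8)
H + t(-9, x(7, 9)) = -8 - 1*(-9) = -8 + 9 = 1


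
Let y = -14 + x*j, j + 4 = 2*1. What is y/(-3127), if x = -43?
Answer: -72/3127 ≈ -0.023025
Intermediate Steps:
j = -2 (j = -4 + 2*1 = -4 + 2 = -2)
y = 72 (y = -14 - 43*(-2) = -14 + 86 = 72)
y/(-3127) = 72/(-3127) = 72*(-1/3127) = -72/3127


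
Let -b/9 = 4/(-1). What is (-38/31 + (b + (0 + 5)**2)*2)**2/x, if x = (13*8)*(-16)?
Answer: -8424/961 ≈ -8.7659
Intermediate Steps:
b = 36 (b = -36/(-1) = -36*(-1) = -9*(-4) = 36)
x = -1664 (x = 104*(-16) = -1664)
(-38/31 + (b + (0 + 5)**2)*2)**2/x = (-38/31 + (36 + (0 + 5)**2)*2)**2/(-1664) = (-38*1/31 + (36 + 5**2)*2)**2*(-1/1664) = (-38/31 + (36 + 25)*2)**2*(-1/1664) = (-38/31 + 61*2)**2*(-1/1664) = (-38/31 + 122)**2*(-1/1664) = (3744/31)**2*(-1/1664) = (14017536/961)*(-1/1664) = -8424/961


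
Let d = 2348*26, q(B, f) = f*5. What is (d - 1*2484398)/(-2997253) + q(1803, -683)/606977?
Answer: 12274639445/15287929699 ≈ 0.80290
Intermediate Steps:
q(B, f) = 5*f
d = 61048
(d - 1*2484398)/(-2997253) + q(1803, -683)/606977 = (61048 - 1*2484398)/(-2997253) + (5*(-683))/606977 = (61048 - 2484398)*(-1/2997253) - 3415*1/606977 = -2423350*(-1/2997253) - 3415/606977 = 142550/176309 - 3415/606977 = 12274639445/15287929699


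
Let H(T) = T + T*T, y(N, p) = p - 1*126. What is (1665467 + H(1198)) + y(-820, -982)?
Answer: 3100761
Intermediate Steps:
y(N, p) = -126 + p (y(N, p) = p - 126 = -126 + p)
H(T) = T + T²
(1665467 + H(1198)) + y(-820, -982) = (1665467 + 1198*(1 + 1198)) + (-126 - 982) = (1665467 + 1198*1199) - 1108 = (1665467 + 1436402) - 1108 = 3101869 - 1108 = 3100761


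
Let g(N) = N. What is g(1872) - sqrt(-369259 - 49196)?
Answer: 1872 - 3*I*sqrt(46495) ≈ 1872.0 - 646.88*I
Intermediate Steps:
g(1872) - sqrt(-369259 - 49196) = 1872 - sqrt(-369259 - 49196) = 1872 - sqrt(-418455) = 1872 - 3*I*sqrt(46495)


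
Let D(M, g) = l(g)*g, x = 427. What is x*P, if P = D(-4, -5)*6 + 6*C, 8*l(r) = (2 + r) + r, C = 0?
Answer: 12810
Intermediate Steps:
l(r) = 1/4 + r/4 (l(r) = ((2 + r) + r)/8 = (2 + 2*r)/8 = 1/4 + r/4)
D(M, g) = g*(1/4 + g/4) (D(M, g) = (1/4 + g/4)*g = g*(1/4 + g/4))
P = 30 (P = ((1/4)*(-5)*(1 - 5))*6 + 6*0 = ((1/4)*(-5)*(-4))*6 + 0 = 5*6 + 0 = 30 + 0 = 30)
x*P = 427*30 = 12810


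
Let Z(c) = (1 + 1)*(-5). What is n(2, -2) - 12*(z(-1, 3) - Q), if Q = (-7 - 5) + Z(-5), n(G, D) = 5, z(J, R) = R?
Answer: -295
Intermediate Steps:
Z(c) = -10 (Z(c) = 2*(-5) = -10)
Q = -22 (Q = (-7 - 5) - 10 = -12 - 10 = -22)
n(2, -2) - 12*(z(-1, 3) - Q) = 5 - 12*(3 - 1*(-22)) = 5 - 12*(3 + 22) = 5 - 12*25 = 5 - 300 = -295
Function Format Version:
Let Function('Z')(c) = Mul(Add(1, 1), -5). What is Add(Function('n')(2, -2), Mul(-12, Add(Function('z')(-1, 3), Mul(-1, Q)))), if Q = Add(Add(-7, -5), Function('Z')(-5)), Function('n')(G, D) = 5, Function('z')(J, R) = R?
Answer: -295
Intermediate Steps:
Function('Z')(c) = -10 (Function('Z')(c) = Mul(2, -5) = -10)
Q = -22 (Q = Add(Add(-7, -5), -10) = Add(-12, -10) = -22)
Add(Function('n')(2, -2), Mul(-12, Add(Function('z')(-1, 3), Mul(-1, Q)))) = Add(5, Mul(-12, Add(3, Mul(-1, -22)))) = Add(5, Mul(-12, Add(3, 22))) = Add(5, Mul(-12, 25)) = Add(5, -300) = -295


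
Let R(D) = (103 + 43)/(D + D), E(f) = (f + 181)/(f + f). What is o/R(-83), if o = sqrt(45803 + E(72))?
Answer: -83*sqrt(6595885)/876 ≈ -243.34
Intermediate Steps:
E(f) = (181 + f)/(2*f) (E(f) = (181 + f)/((2*f)) = (181 + f)*(1/(2*f)) = (181 + f)/(2*f))
R(D) = 73/D (R(D) = 146/((2*D)) = 146*(1/(2*D)) = 73/D)
o = sqrt(6595885)/12 (o = sqrt(45803 + (1/2)*(181 + 72)/72) = sqrt(45803 + (1/2)*(1/72)*253) = sqrt(45803 + 253/144) = sqrt(6595885/144) = sqrt(6595885)/12 ≈ 214.02)
o/R(-83) = (sqrt(6595885)/12)/((73/(-83))) = (sqrt(6595885)/12)/((73*(-1/83))) = (sqrt(6595885)/12)/(-73/83) = (sqrt(6595885)/12)*(-83/73) = -83*sqrt(6595885)/876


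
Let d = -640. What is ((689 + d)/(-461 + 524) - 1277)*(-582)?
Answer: 2228284/3 ≈ 7.4276e+5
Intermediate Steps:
((689 + d)/(-461 + 524) - 1277)*(-582) = ((689 - 640)/(-461 + 524) - 1277)*(-582) = (49/63 - 1277)*(-582) = (49*(1/63) - 1277)*(-582) = (7/9 - 1277)*(-582) = -11486/9*(-582) = 2228284/3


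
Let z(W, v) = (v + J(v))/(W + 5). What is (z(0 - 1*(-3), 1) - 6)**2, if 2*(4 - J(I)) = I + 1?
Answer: 121/4 ≈ 30.250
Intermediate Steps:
J(I) = 7/2 - I/2 (J(I) = 4 - (I + 1)/2 = 4 - (1 + I)/2 = 4 + (-1/2 - I/2) = 7/2 - I/2)
z(W, v) = (7/2 + v/2)/(5 + W) (z(W, v) = (v + (7/2 - v/2))/(W + 5) = (7/2 + v/2)/(5 + W))
(z(0 - 1*(-3), 1) - 6)**2 = ((7 + 1)/(2*(5 + (0 - 1*(-3)))) - 6)**2 = ((1/2)*8/(5 + (0 + 3)) - 6)**2 = ((1/2)*8/(5 + 3) - 6)**2 = ((1/2)*8/8 - 6)**2 = ((1/2)*(1/8)*8 - 6)**2 = (1/2 - 6)**2 = (-11/2)**2 = 121/4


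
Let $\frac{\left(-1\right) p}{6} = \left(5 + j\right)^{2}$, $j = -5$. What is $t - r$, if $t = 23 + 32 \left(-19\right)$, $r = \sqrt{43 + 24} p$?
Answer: $-585$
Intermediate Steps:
$p = 0$ ($p = - 6 \left(5 - 5\right)^{2} = - 6 \cdot 0^{2} = \left(-6\right) 0 = 0$)
$r = 0$ ($r = \sqrt{43 + 24} \cdot 0 = \sqrt{67} \cdot 0 = 0$)
$t = -585$ ($t = 23 - 608 = -585$)
$t - r = -585 - 0 = -585 + 0 = -585$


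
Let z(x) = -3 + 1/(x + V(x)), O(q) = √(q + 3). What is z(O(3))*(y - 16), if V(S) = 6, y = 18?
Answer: -28/5 - √6/15 ≈ -5.7633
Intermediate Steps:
O(q) = √(3 + q)
z(x) = -3 + 1/(6 + x) (z(x) = -3 + 1/(x + 6) = -3 + 1/(6 + x))
z(O(3))*(y - 16) = ((-17 - 3*√(3 + 3))/(6 + √(3 + 3)))*(18 - 16) = ((-17 - 3*√6)/(6 + √6))*2 = 2*(-17 - 3*√6)/(6 + √6)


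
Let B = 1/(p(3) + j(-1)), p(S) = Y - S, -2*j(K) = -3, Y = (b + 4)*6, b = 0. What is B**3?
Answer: 8/91125 ≈ 8.7791e-5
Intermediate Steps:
Y = 24 (Y = (0 + 4)*6 = 4*6 = 24)
j(K) = 3/2 (j(K) = -1/2*(-3) = 3/2)
p(S) = 24 - S
B = 2/45 (B = 1/((24 - 1*3) + 3/2) = 1/((24 - 3) + 3/2) = 1/(21 + 3/2) = 1/(45/2) = 2/45 ≈ 0.044444)
B**3 = (2/45)**3 = 8/91125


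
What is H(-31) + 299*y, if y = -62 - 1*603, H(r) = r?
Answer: -198866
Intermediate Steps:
y = -665 (y = -62 - 603 = -665)
H(-31) + 299*y = -31 + 299*(-665) = -31 - 198835 = -198866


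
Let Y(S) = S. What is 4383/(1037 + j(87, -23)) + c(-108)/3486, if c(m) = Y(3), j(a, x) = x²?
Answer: 141517/50547 ≈ 2.7997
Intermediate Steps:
c(m) = 3
4383/(1037 + j(87, -23)) + c(-108)/3486 = 4383/(1037 + (-23)²) + 3/3486 = 4383/(1037 + 529) + 3*(1/3486) = 4383/1566 + 1/1162 = 4383*(1/1566) + 1/1162 = 487/174 + 1/1162 = 141517/50547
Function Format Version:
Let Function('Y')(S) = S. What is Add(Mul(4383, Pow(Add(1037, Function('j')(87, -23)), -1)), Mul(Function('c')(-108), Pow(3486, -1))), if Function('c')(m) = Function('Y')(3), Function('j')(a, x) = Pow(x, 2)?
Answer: Rational(141517, 50547) ≈ 2.7997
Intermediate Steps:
Function('c')(m) = 3
Add(Mul(4383, Pow(Add(1037, Function('j')(87, -23)), -1)), Mul(Function('c')(-108), Pow(3486, -1))) = Add(Mul(4383, Pow(Add(1037, Pow(-23, 2)), -1)), Mul(3, Pow(3486, -1))) = Add(Mul(4383, Pow(Add(1037, 529), -1)), Mul(3, Rational(1, 3486))) = Add(Mul(4383, Pow(1566, -1)), Rational(1, 1162)) = Add(Mul(4383, Rational(1, 1566)), Rational(1, 1162)) = Add(Rational(487, 174), Rational(1, 1162)) = Rational(141517, 50547)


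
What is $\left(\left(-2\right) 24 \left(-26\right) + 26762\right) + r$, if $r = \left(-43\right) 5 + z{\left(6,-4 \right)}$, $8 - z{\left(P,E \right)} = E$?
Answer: $27807$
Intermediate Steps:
$z{\left(P,E \right)} = 8 - E$
$r = -203$ ($r = \left(-43\right) 5 + \left(8 - -4\right) = -215 + \left(8 + 4\right) = -215 + 12 = -203$)
$\left(\left(-2\right) 24 \left(-26\right) + 26762\right) + r = \left(\left(-2\right) 24 \left(-26\right) + 26762\right) - 203 = \left(\left(-48\right) \left(-26\right) + 26762\right) - 203 = \left(1248 + 26762\right) - 203 = 28010 - 203 = 27807$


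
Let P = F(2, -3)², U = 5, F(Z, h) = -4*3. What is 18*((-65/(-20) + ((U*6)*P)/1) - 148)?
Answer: 150309/2 ≈ 75155.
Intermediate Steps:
F(Z, h) = -12
P = 144 (P = (-12)² = 144)
18*((-65/(-20) + ((U*6)*P)/1) - 148) = 18*((-65/(-20) + ((5*6)*144)/1) - 148) = 18*((-65*(-1/20) + (30*144)*1) - 148) = 18*((13/4 + 4320*1) - 148) = 18*((13/4 + 4320) - 148) = 18*(17293/4 - 148) = 18*(16701/4) = 150309/2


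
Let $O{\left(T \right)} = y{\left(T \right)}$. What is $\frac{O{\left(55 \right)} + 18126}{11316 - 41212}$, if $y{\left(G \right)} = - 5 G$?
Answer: $- \frac{17851}{29896} \approx -0.5971$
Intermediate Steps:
$O{\left(T \right)} = - 5 T$
$\frac{O{\left(55 \right)} + 18126}{11316 - 41212} = \frac{\left(-5\right) 55 + 18126}{11316 - 41212} = \frac{-275 + 18126}{-29896} = 17851 \left(- \frac{1}{29896}\right) = - \frac{17851}{29896}$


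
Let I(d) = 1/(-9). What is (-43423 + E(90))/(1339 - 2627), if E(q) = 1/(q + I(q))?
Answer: 17564599/520996 ≈ 33.714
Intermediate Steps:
I(d) = -⅑
E(q) = 1/(-⅑ + q) (E(q) = 1/(q - ⅑) = 1/(-⅑ + q))
(-43423 + E(90))/(1339 - 2627) = (-43423 + 9/(-1 + 9*90))/(1339 - 2627) = (-43423 + 9/(-1 + 810))/(-1288) = (-43423 + 9/809)*(-1/1288) = -35129198/809*(-1/1288) = 17564599/520996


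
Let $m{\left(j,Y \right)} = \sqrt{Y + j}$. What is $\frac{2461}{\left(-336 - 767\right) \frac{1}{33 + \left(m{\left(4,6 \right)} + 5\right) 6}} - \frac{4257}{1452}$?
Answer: $- \frac{6964179}{48532} - \frac{14766 \sqrt{10}}{1103} \approx -185.83$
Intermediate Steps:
$\frac{2461}{\left(-336 - 767\right) \frac{1}{33 + \left(m{\left(4,6 \right)} + 5\right) 6}} - \frac{4257}{1452} = \frac{2461}{\left(-336 - 767\right) \frac{1}{33 + \left(\sqrt{6 + 4} + 5\right) 6}} - \frac{4257}{1452} = \frac{2461}{\left(-1103\right) \frac{1}{33 + \left(\sqrt{10} + 5\right) 6}} - \frac{129}{44} = \frac{2461}{\left(-1103\right) \frac{1}{33 + \left(5 + \sqrt{10}\right) 6}} - \frac{129}{44} = \frac{2461}{\left(-1103\right) \frac{1}{33 + \left(30 + 6 \sqrt{10}\right)}} - \frac{129}{44} = \frac{2461}{\left(-1103\right) \frac{1}{63 + 6 \sqrt{10}}} - \frac{129}{44} = 2461 \left(- \frac{63}{1103} - \frac{6 \sqrt{10}}{1103}\right) - \frac{129}{44} = \left(- \frac{155043}{1103} - \frac{14766 \sqrt{10}}{1103}\right) - \frac{129}{44} = - \frac{6964179}{48532} - \frac{14766 \sqrt{10}}{1103}$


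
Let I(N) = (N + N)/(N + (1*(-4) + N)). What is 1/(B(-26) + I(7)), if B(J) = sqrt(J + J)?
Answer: 35/1349 - 50*I*sqrt(13)/1349 ≈ 0.025945 - 0.13364*I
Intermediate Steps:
B(J) = sqrt(2)*sqrt(J) (B(J) = sqrt(2*J) = sqrt(2)*sqrt(J))
I(N) = 2*N/(-4 + 2*N) (I(N) = (2*N)/(N + (-4 + N)) = (2*N)/(-4 + 2*N) = 2*N/(-4 + 2*N))
1/(B(-26) + I(7)) = 1/(sqrt(2)*sqrt(-26) + 7/(-2 + 7)) = 1/(sqrt(2)*(I*sqrt(26)) + 7/5) = 1/(2*I*sqrt(13) + 7*(1/5)) = 1/(2*I*sqrt(13) + 7/5) = 1/(7/5 + 2*I*sqrt(13))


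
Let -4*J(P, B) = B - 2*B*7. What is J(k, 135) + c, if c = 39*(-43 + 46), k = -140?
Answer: 2223/4 ≈ 555.75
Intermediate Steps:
J(P, B) = 13*B/4 (J(P, B) = -(B - 2*B*7)/4 = -(B - 14*B)/4 = -(-13)*B/4 = 13*B/4)
c = 117 (c = 39*3 = 117)
J(k, 135) + c = (13/4)*135 + 117 = 1755/4 + 117 = 2223/4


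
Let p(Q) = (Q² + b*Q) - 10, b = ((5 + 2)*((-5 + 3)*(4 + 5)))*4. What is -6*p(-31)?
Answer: -99450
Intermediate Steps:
b = -504 (b = (7*(-2*9))*4 = (7*(-18))*4 = -126*4 = -504)
p(Q) = -10 + Q² - 504*Q (p(Q) = (Q² - 504*Q) - 10 = -10 + Q² - 504*Q)
-6*p(-31) = -6*(-10 + (-31)² - 504*(-31)) = -6*(-10 + 961 + 15624) = -6*16575 = -99450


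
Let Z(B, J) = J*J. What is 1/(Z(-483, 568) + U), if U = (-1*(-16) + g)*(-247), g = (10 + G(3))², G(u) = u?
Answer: 1/276929 ≈ 3.6110e-6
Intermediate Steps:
Z(B, J) = J²
g = 169 (g = (10 + 3)² = 13² = 169)
U = -45695 (U = (-1*(-16) + 169)*(-247) = (16 + 169)*(-247) = 185*(-247) = -45695)
1/(Z(-483, 568) + U) = 1/(568² - 45695) = 1/(322624 - 45695) = 1/276929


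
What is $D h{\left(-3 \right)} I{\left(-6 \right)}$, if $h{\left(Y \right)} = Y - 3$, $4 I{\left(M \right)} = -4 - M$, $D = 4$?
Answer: $-12$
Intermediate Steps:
$I{\left(M \right)} = -1 - \frac{M}{4}$ ($I{\left(M \right)} = \frac{-4 - M}{4} = -1 - \frac{M}{4}$)
$h{\left(Y \right)} = -3 + Y$
$D h{\left(-3 \right)} I{\left(-6 \right)} = 4 \left(-3 - 3\right) \left(-1 - - \frac{3}{2}\right) = 4 \left(-6\right) \left(-1 + \frac{3}{2}\right) = \left(-24\right) \frac{1}{2} = -12$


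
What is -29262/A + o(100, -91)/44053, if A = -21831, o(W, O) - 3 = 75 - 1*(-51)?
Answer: 430631695/320573681 ≈ 1.3433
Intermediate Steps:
o(W, O) = 129 (o(W, O) = 3 + (75 - 1*(-51)) = 3 + (75 + 51) = 3 + 126 = 129)
-29262/A + o(100, -91)/44053 = -29262/(-21831) + 129/44053 = -29262*(-1/21831) + 129*(1/44053) = 9754/7277 + 129/44053 = 430631695/320573681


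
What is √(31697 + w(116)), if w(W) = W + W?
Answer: √31929 ≈ 178.69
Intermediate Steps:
w(W) = 2*W
√(31697 + w(116)) = √(31697 + 2*116) = √(31697 + 232) = √31929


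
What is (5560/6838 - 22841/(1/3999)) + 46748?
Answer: -312135588429/3419 ≈ -9.1294e+7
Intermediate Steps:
(5560/6838 - 22841/(1/3999)) + 46748 = (5560*(1/6838) - 22841/1/3999) + 46748 = (2780/3419 - 22841*3999) + 46748 = (2780/3419 - 91341159) + 46748 = -312295419841/3419 + 46748 = -312135588429/3419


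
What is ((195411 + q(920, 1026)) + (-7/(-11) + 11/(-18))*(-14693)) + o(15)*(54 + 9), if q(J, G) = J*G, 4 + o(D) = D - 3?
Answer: 225613865/198 ≈ 1.1395e+6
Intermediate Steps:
o(D) = -7 + D (o(D) = -4 + (D - 3) = -4 + (-3 + D) = -7 + D)
q(J, G) = G*J
((195411 + q(920, 1026)) + (-7/(-11) + 11/(-18))*(-14693)) + o(15)*(54 + 9) = ((195411 + 1026*920) + (-7/(-11) + 11/(-18))*(-14693)) + (-7 + 15)*(54 + 9) = ((195411 + 943920) + (-7*(-1/11) + 11*(-1/18))*(-14693)) + 8*63 = (1139331 + (7/11 - 11/18)*(-14693)) + 504 = (1139331 + (5/198)*(-14693)) + 504 = (1139331 - 73465/198) + 504 = 225514073/198 + 504 = 225613865/198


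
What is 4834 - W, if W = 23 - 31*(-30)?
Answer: 3881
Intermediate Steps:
W = 953 (W = 23 + 930 = 953)
4834 - W = 4834 - 1*953 = 4834 - 953 = 3881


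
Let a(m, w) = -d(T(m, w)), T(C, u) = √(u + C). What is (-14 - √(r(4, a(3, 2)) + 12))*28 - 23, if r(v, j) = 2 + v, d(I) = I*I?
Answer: -415 - 84*√2 ≈ -533.79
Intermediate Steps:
T(C, u) = √(C + u)
d(I) = I²
a(m, w) = -m - w (a(m, w) = -(√(m + w))² = -(m + w) = -m - w)
(-14 - √(r(4, a(3, 2)) + 12))*28 - 23 = (-14 - √((2 + 4) + 12))*28 - 23 = (-14 - √(6 + 12))*28 - 23 = (-14 - √18)*28 - 23 = (-14 - 3*√2)*28 - 23 = (-392 - 84*√2) - 23 = -415 - 84*√2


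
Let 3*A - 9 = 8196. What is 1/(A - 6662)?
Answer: -1/3927 ≈ -0.00025465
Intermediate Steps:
A = 2735 (A = 3 + (⅓)*8196 = 3 + 2732 = 2735)
1/(A - 6662) = 1/(2735 - 6662) = 1/(-3927) = -1/3927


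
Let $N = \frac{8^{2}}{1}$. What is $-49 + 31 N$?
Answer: $1935$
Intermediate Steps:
$N = 64$ ($N = 64 \cdot 1 = 64$)
$-49 + 31 N = -49 + 31 \cdot 64 = -49 + 1984 = 1935$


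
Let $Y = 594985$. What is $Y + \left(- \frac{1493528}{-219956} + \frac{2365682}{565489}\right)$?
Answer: $\frac{18501801194276981}{31095674621} \approx 5.95 \cdot 10^{5}$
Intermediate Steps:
$Y + \left(- \frac{1493528}{-219956} + \frac{2365682}{565489}\right) = 594985 + \left(- \frac{1493528}{-219956} + \frac{2365682}{565489}\right) = 594985 + \left(\left(-1493528\right) \left(- \frac{1}{219956}\right) + 2365682 \cdot \frac{1}{565489}\right) = 594985 + \left(\frac{373382}{54989} + \frac{2365682}{565489}\right) = 594985 + \frac{341229901296}{31095674621} = \frac{18501801194276981}{31095674621}$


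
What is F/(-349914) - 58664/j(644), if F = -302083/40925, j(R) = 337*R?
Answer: -210004109662369/776972743525650 ≈ -0.27029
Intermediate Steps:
F = -302083/40925 (F = -302083*1/40925 = -302083/40925 ≈ -7.3814)
F/(-349914) - 58664/j(644) = -302083/40925/(-349914) - 58664/(337*644) = -302083/40925*(-1/349914) - 58664/217028 = 302083/14320230450 - 58664*1/217028 = 302083/14320230450 - 14666/54257 = -210004109662369/776972743525650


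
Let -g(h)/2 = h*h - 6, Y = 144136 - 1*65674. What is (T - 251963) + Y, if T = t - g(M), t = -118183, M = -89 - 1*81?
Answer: -233896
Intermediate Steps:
M = -170 (M = -89 - 81 = -170)
Y = 78462 (Y = 144136 - 65674 = 78462)
g(h) = 12 - 2*h² (g(h) = -2*(h*h - 6) = -2*(h² - 6) = -2*(-6 + h²) = 12 - 2*h²)
T = -60395 (T = -118183 - (12 - 2*(-170)²) = -118183 - (12 - 2*28900) = -118183 - (12 - 57800) = -118183 - 1*(-57788) = -118183 + 57788 = -60395)
(T - 251963) + Y = (-60395 - 251963) + 78462 = -312358 + 78462 = -233896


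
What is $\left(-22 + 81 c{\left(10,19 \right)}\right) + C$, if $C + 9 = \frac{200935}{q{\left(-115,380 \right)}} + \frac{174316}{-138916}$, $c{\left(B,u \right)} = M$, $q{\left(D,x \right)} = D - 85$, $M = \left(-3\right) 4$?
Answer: $- \frac{2790724963}{1389160} \approx -2008.9$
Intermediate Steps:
$M = -12$
$q{\left(D,x \right)} = -85 + D$ ($q{\left(D,x \right)} = D - 85 = -85 + D$)
$c{\left(B,u \right)} = -12$
$C = - \frac{1409899923}{1389160}$ ($C = -9 + \left(\frac{200935}{-85 - 115} + \frac{174316}{-138916}\right) = -9 + \left(\frac{200935}{-200} + 174316 \left(- \frac{1}{138916}\right)\right) = -9 + \left(200935 \left(- \frac{1}{200}\right) - \frac{43579}{34729}\right) = -9 - \frac{1397397483}{1389160} = - \frac{1409899923}{1389160} \approx -1014.9$)
$\left(-22 + 81 c{\left(10,19 \right)}\right) + C = \left(-22 + 81 \left(-12\right)\right) - \frac{1409899923}{1389160} = \left(-22 - 972\right) - \frac{1409899923}{1389160} = -994 - \frac{1409899923}{1389160} = - \frac{2790724963}{1389160}$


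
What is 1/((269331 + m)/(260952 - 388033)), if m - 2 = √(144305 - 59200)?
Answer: -34227106973/72540179784 + 127081*√85105/72540179784 ≈ -0.47133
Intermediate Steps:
m = 2 + √85105 (m = 2 + √(144305 - 59200) = 2 + √85105 ≈ 293.73)
1/((269331 + m)/(260952 - 388033)) = 1/((269331 + (2 + √85105))/(260952 - 388033)) = 1/((269333 + √85105)/(-127081)) = 1/((269333 + √85105)*(-1/127081)) = 1/(-269333/127081 - √85105/127081)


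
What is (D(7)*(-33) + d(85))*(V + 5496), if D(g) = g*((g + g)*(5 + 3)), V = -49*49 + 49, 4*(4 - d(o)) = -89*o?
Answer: -75382902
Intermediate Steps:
d(o) = 4 + 89*o/4 (d(o) = 4 - (-89)*o/4 = 4 + 89*o/4)
V = -2352 (V = -2401 + 49 = -2352)
D(g) = 16*g² (D(g) = g*((2*g)*8) = g*(16*g) = 16*g²)
(D(7)*(-33) + d(85))*(V + 5496) = ((16*7²)*(-33) + (4 + (89/4)*85))*(-2352 + 5496) = ((16*49)*(-33) + (4 + 7565/4))*3144 = (784*(-33) + 7581/4)*3144 = (-25872 + 7581/4)*3144 = -95907/4*3144 = -75382902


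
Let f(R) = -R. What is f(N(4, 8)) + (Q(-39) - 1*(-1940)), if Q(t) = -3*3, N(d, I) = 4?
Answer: 1927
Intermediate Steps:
Q(t) = -9
f(N(4, 8)) + (Q(-39) - 1*(-1940)) = -1*4 + (-9 - 1*(-1940)) = -4 + (-9 + 1940) = -4 + 1931 = 1927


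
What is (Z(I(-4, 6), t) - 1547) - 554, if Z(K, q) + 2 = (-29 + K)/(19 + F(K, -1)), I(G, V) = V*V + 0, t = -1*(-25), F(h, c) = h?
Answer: -115658/55 ≈ -2102.9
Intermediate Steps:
t = 25
I(G, V) = V² (I(G, V) = V² + 0 = V²)
Z(K, q) = -2 + (-29 + K)/(19 + K)
(Z(I(-4, 6), t) - 1547) - 554 = ((-67 - 1*6²)/(19 + 6²) - 1547) - 554 = ((-67 - 1*36)/(19 + 36) - 1547) - 554 = ((-67 - 36)/55 - 1547) - 554 = ((1/55)*(-103) - 1547) - 554 = (-103/55 - 1547) - 554 = -85188/55 - 554 = -115658/55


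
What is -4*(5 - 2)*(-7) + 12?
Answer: 96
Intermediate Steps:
-4*(5 - 2)*(-7) + 12 = -4*3*(-7) + 12 = -12*(-7) + 12 = 84 + 12 = 96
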